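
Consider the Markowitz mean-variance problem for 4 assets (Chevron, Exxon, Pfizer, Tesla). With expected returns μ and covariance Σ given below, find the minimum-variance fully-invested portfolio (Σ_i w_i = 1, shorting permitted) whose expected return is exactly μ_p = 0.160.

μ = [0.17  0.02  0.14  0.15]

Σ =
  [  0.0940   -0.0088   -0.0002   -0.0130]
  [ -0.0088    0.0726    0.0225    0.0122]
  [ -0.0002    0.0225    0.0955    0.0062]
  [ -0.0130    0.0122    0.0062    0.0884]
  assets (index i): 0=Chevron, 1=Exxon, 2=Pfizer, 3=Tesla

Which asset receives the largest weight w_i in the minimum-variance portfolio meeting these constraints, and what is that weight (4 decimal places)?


u=Σ⁻¹μ = [2.0570  -0.2339  1.3999  1.9334]
v=Σ⁻¹𝟙 = [13.2604  11.2949  7.1104  11.2048]
a=μᵀu=0.831005  b=𝟙ᵀu=5.156349  c=𝟙ᵀv=42.870530  D=ac−b²=9.037670
λ₁=(c·0.160−b)/D = (42.870530·0.160−5.156349)/9.037670 = 0.188426
λ₂=(a−b·0.160)/D = (0.831005−5.156349·0.160)/9.037670 = 0.000663
w* = 0.188426·u + 0.000663·v:
  w_0 = 0.188426·2.0570 + 0.000663·13.2604 = 0.3964  (Chevron)
  w_1 = 0.188426·-0.2339 + 0.000663·11.2949 = -0.0366  (Exxon)
  w_2 = 0.188426·1.3999 + 0.000663·7.1104 = 0.2685  (Pfizer)
  w_3 = 0.188426·1.9334 + 0.000663·11.2048 = 0.3717  (Tesla)
Σw_i=1.0000  μᵀw=0.1600
σ²=wᵀΣw=λ₁·μ_p+λ₂ = 0.188426·0.160 + 0.000663 = 0.030811 ≈ 0.0308

Chevron (0.3964)


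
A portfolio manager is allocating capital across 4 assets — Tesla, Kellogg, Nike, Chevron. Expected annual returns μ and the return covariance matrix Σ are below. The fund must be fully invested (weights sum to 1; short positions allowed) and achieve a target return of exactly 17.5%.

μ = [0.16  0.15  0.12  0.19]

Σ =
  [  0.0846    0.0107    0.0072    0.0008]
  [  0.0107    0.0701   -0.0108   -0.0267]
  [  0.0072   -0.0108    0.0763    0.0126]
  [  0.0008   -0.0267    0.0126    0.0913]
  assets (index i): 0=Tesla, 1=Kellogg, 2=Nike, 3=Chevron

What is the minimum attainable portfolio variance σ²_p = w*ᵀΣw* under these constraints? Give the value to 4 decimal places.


0.0285

p=Σ⁻¹μ = [1.3336  3.2303  1.4392  2.8154]
q=Σ⁻¹𝟙 = [7.9556  20.8128  12.7906  15.2045]
a=μᵀp=1.405559  b=𝟙ᵀp=8.818547  c=𝟙ᵀq=56.763507  D=ac−b²=2.017682
λ₁=(c·0.175−b)/D = (56.763507·0.175−8.818547)/2.017682 = 0.552647
λ₂=(a−b·0.175)/D = (1.405559−8.818547·0.175)/2.017682 = -0.068240
w* = 0.552647·p + -0.068240·q:
  w_0 = 0.552647·1.3336 + -0.068240·7.9556 = 0.1941  (Tesla)
  w_1 = 0.552647·3.2303 + -0.068240·20.8128 = 0.3650  (Kellogg)
  w_2 = 0.552647·1.4392 + -0.068240·12.7906 = -0.0775  (Nike)
  w_3 = 0.552647·2.8154 + -0.068240·15.2045 = 0.5184  (Chevron)
Σw_i=1.0000  μᵀw=0.1750
σ²=wᵀΣw=λ₁·μ_p+λ₂ = 0.552647·0.175 + -0.068240 = 0.028473 ≈ 0.0285


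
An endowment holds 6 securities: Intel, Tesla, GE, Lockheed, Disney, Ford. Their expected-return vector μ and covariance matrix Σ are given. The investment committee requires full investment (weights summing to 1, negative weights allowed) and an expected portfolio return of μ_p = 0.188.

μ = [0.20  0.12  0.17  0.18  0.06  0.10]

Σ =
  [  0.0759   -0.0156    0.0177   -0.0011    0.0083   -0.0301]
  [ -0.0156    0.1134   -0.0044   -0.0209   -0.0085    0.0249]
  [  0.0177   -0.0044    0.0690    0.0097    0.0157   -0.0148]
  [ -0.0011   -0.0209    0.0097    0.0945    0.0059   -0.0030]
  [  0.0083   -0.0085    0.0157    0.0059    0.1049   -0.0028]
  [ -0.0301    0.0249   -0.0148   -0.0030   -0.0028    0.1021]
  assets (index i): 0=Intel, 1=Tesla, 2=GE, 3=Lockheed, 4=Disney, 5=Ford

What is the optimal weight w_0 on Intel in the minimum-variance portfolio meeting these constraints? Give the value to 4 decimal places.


u=Σ⁻¹μ = [3.3133  1.5722  1.7955  2.1610  0.0976  1.8992]
v=Σ⁻¹𝟙 = [18.2339  11.3498  10.2842  12.2601  7.1668  14.4494]
a=μᵀu=1.741311  b=𝟙ᵀu=10.838825  c=𝟙ᵀv=73.744105  D=ac−b²=10.931270
λ₁=(c·0.188−b)/D = (73.744105·0.188−10.838825)/10.931270 = 0.276735
λ₂=(a−b·0.188)/D = (1.741311−10.838825·0.188)/10.931270 = -0.027114
w* = 0.276735·u + -0.027114·v:
  w_0 = 0.276735·3.3133 + -0.027114·18.2339 = 0.4225  (Intel)
  w_1 = 0.276735·1.5722 + -0.027114·11.3498 = 0.1274  (Tesla)
  w_2 = 0.276735·1.7955 + -0.027114·10.2842 = 0.2180  (GE)
  w_3 = 0.276735·2.1610 + -0.027114·12.2601 = 0.2656  (Lockheed)
  w_4 = 0.276735·0.0976 + -0.027114·7.1668 = -0.1673  (Disney)
  w_5 = 0.276735·1.8992 + -0.027114·14.4494 = 0.1338  (Ford)
Σw_i=1.0000  μᵀw=0.1880
σ²=wᵀΣw=λ₁·μ_p+λ₂ = 0.276735·0.188 + -0.027114 = 0.024912 ≈ 0.0249

0.4225


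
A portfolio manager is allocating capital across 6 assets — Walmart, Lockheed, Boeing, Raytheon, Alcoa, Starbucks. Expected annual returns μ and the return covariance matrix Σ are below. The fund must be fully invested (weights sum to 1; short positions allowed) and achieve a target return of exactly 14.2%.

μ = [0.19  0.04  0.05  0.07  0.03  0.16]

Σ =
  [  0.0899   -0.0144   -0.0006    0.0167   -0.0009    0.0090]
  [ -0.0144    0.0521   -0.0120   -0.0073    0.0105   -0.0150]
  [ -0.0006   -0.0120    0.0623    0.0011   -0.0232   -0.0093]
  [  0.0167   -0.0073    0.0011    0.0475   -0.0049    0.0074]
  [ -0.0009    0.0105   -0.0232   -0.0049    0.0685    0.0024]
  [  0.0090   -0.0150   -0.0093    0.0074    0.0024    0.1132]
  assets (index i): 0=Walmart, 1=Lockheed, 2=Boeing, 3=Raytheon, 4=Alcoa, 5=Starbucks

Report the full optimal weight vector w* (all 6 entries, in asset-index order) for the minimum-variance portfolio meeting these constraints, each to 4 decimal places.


x=Σ⁻¹μ = [2.1695  2.2021  1.7416  0.8333  0.7221  1.6060]
y=Σ⁻¹𝟙 = [11.4095  32.0639  31.9894  21.4559  21.7493  12.9399]
a=μᵀx=0.924323  b=𝟙ᵀx=9.274614  c=𝟙ᵀy=131.607921  D=ac−b²=35.629759
λ₁=(c·0.142−b)/D = (131.607921·0.142−9.274614)/35.629759 = 0.264209
λ₂=(a−b·0.142)/D = (0.924323−9.274614·0.142)/35.629759 = -0.011021
w* = 0.264209·x + -0.011021·y:
  w_0 = 0.264209·2.1695 + -0.011021·11.4095 = 0.4474  (Walmart)
  w_1 = 0.264209·2.2021 + -0.011021·32.0639 = 0.2284  (Lockheed)
  w_2 = 0.264209·1.7416 + -0.011021·31.9894 = 0.1076  (Boeing)
  w_3 = 0.264209·0.8333 + -0.011021·21.4559 = -0.0163  (Raytheon)
  w_4 = 0.264209·0.7221 + -0.011021·21.7493 = -0.0489  (Alcoa)
  w_5 = 0.264209·1.6060 + -0.011021·12.9399 = 0.2817  (Starbucks)
Σw_i=1.0000  μᵀw=0.1420
σ²=wᵀΣw=λ₁·μ_p+λ₂ = 0.264209·0.142 + -0.011021 = 0.026497 ≈ 0.0265

0.4474  0.2284  0.1076  -0.0163  -0.0489  0.2817


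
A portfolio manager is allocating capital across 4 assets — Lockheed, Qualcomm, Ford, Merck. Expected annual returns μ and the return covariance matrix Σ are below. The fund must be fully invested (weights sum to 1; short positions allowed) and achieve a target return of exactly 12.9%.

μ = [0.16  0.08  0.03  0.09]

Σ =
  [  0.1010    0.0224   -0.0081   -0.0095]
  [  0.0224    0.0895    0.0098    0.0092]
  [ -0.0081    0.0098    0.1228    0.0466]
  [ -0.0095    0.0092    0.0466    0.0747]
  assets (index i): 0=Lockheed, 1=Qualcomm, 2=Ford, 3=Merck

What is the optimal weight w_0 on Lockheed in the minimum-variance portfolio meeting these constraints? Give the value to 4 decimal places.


x=Σ⁻¹μ = [1.6280  0.3574  -0.2567  1.5280]
y=Σ⁻¹𝟙 = [9.6903  7.1575  3.9280  11.2873]
a=μᵀx=0.418894  b=𝟙ᵀx=3.256747  c=𝟙ᵀy=32.063140  D=ac−b²=2.824668
λ₁=(c·0.129−b)/D = (32.063140·0.129−3.256747)/2.824668 = 0.311328
λ₂=(a−b·0.129)/D = (0.418894−3.256747·0.129)/2.824668 = -0.000434
w* = 0.311328·x + -0.000434·y:
  w_0 = 0.311328·1.6280 + -0.000434·9.6903 = 0.5026  (Lockheed)
  w_1 = 0.311328·0.3574 + -0.000434·7.1575 = 0.1082  (Qualcomm)
  w_2 = 0.311328·-0.2567 + -0.000434·3.9280 = -0.0816  (Ford)
  w_3 = 0.311328·1.5280 + -0.000434·11.2873 = 0.4708  (Merck)
Σw_i=1.0000  μᵀw=0.1290
σ²=wᵀΣw=λ₁·μ_p+λ₂ = 0.311328·0.129 + -0.000434 = 0.039727 ≈ 0.0397

0.5026


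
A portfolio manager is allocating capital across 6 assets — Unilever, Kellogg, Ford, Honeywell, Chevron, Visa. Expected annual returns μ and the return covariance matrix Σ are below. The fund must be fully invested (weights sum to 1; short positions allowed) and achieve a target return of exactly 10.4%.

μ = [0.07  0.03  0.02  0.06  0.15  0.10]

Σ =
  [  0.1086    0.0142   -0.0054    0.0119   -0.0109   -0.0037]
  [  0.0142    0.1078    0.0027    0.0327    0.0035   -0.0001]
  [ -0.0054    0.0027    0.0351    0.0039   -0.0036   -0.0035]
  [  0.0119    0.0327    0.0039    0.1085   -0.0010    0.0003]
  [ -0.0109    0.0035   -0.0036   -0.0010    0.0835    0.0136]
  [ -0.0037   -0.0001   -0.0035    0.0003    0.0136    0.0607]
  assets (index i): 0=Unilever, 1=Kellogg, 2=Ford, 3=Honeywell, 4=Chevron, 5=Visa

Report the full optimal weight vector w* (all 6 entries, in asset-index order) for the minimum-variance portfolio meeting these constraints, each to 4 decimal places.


0.1716  -0.0337  0.1109  0.0907  0.3857  0.2748

x=Σ⁻¹μ = [0.8713  -0.0527  0.9721  0.4506  1.7373  1.3650]
y=Σ⁻¹𝟙 = [11.3285  4.9697  32.1123  5.3880  12.0406  16.3004]
a=μᵀx=0.502993  b=𝟙ᵀx=5.343747  c=𝟙ᵀy=82.139486  D=ac−b²=12.759992
λ₁=(c·0.104−b)/D = (82.139486·0.104−5.343747)/12.759992 = 0.250687
λ₂=(a−b·0.104)/D = (0.502993−5.343747·0.104)/12.759992 = -0.004135
w* = 0.250687·x + -0.004135·y:
  w_0 = 0.250687·0.8713 + -0.004135·11.3285 = 0.1716  (Unilever)
  w_1 = 0.250687·-0.0527 + -0.004135·4.9697 = -0.0337  (Kellogg)
  w_2 = 0.250687·0.9721 + -0.004135·32.1123 = 0.1109  (Ford)
  w_3 = 0.250687·0.4506 + -0.004135·5.3880 = 0.0907  (Honeywell)
  w_4 = 0.250687·1.7373 + -0.004135·12.0406 = 0.3857  (Chevron)
  w_5 = 0.250687·1.3650 + -0.004135·16.3004 = 0.2748  (Visa)
Σw_i=1.0000  μᵀw=0.1040
σ²=wᵀΣw=λ₁·μ_p+λ₂ = 0.250687·0.104 + -0.004135 = 0.021937 ≈ 0.0219


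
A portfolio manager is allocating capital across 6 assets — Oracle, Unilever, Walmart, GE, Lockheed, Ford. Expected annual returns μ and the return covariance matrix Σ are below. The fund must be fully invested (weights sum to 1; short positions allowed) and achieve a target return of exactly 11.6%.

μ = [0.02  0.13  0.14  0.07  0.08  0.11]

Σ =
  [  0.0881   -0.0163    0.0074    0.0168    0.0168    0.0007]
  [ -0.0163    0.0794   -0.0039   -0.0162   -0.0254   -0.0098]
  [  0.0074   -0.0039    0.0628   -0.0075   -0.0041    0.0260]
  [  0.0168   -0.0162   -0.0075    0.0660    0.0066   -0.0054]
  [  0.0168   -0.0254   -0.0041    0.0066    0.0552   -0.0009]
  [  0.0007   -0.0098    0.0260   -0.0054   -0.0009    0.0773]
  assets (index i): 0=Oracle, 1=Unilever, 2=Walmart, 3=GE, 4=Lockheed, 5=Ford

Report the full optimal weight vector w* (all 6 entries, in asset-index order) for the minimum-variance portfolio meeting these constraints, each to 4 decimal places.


-0.0814  0.2918  0.2545  0.1705  0.2660  0.0987

u=Σ⁻¹μ = [-0.3448  3.1961  2.4074  2.0060  2.9833  1.1965]
v=Σ⁻¹𝟙 = [5.8910  29.7232  16.0616  20.9505  28.9008  13.0492]
a=μᵀu=1.256328  b=𝟙ᵀu=11.444477  c=𝟙ᵀv=114.576329  D=ac−b²=12.969403
λ₁=(c·0.116−b)/D = (114.576329·0.116−11.444477)/12.969403 = 0.142364
λ₂=(a−b·0.116)/D = (1.256328−11.444477·0.116)/12.969403 = -0.005492
w* = 0.142364·u + -0.005492·v:
  w_0 = 0.142364·-0.3448 + -0.005492·5.8910 = -0.0814  (Oracle)
  w_1 = 0.142364·3.1961 + -0.005492·29.7232 = 0.2918  (Unilever)
  w_2 = 0.142364·2.4074 + -0.005492·16.0616 = 0.2545  (Walmart)
  w_3 = 0.142364·2.0060 + -0.005492·20.9505 = 0.1705  (GE)
  w_4 = 0.142364·2.9833 + -0.005492·28.9008 = 0.2660  (Lockheed)
  w_5 = 0.142364·1.1965 + -0.005492·13.0492 = 0.0987  (Ford)
Σw_i=1.0000  μᵀw=0.1160
σ²=wᵀΣw=λ₁·μ_p+λ₂ = 0.142364·0.116 + -0.005492 = 0.011022 ≈ 0.0110


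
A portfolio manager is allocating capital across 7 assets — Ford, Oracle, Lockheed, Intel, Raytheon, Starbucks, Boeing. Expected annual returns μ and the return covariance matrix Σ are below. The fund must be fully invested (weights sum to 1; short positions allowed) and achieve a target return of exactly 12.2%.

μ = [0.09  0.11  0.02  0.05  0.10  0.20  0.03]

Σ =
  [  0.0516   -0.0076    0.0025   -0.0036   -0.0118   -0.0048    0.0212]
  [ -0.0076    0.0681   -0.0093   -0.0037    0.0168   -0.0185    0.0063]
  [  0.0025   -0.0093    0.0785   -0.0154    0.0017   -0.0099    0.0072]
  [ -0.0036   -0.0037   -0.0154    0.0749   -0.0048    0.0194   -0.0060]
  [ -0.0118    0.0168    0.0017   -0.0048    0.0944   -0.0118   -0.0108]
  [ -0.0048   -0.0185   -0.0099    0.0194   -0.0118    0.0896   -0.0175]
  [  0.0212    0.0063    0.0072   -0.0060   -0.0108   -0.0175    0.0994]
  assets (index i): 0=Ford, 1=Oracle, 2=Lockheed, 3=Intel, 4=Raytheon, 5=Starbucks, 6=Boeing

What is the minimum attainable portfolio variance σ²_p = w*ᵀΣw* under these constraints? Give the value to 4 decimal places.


0.0113

u=Σ⁻¹μ = [2.6051  2.5447  0.8949  0.3965  1.3560  3.1363  0.2435]
v=Σ⁻¹𝟙 = [24.4396  21.9920  19.1069  16.1277  13.4744  18.9360  7.8413]
a=μᵀu=1.322266  b=𝟙ᵀu=11.177091  c=𝟙ᵀv=121.918056  D=ac−b²=36.280777
λ₁=(c·0.122−b)/D = (121.918056·0.122−11.177091)/36.280777 = 0.101897
λ₂=(a−b·0.122)/D = (1.322266−11.177091·0.122)/36.280777 = -0.001139
w* = 0.101897·u + -0.001139·v:
  w_0 = 0.101897·2.6051 + -0.001139·24.4396 = 0.2376  (Ford)
  w_1 = 0.101897·2.5447 + -0.001139·21.9920 = 0.2342  (Oracle)
  w_2 = 0.101897·0.8949 + -0.001139·19.1069 = 0.0694  (Lockheed)
  w_3 = 0.101897·0.3965 + -0.001139·16.1277 = 0.0220  (Intel)
  w_4 = 0.101897·1.3560 + -0.001139·13.4744 = 0.1228  (Raytheon)
  w_5 = 0.101897·3.1363 + -0.001139·18.9360 = 0.2980  (Starbucks)
  w_6 = 0.101897·0.2435 + -0.001139·7.8413 = 0.0159  (Boeing)
Σw_i=1.0000  μᵀw=0.1220
σ²=wᵀΣw=λ₁·μ_p+λ₂ = 0.101897·0.122 + -0.001139 = 0.011292 ≈ 0.0113


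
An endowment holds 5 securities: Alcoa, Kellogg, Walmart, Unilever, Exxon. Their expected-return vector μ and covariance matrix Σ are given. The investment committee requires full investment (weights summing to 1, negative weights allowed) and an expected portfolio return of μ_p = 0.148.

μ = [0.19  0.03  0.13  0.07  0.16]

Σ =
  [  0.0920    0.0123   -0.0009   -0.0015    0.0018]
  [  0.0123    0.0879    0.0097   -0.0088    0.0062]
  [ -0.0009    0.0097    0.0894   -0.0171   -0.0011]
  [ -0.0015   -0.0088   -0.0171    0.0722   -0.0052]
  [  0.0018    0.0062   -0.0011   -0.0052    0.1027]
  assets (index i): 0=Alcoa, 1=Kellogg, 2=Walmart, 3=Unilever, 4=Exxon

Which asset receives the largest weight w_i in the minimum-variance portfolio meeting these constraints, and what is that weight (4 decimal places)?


Alcoa (0.3213)

x=Σ⁻¹μ = [2.0910  -0.1103  1.8024  1.5435  1.6254]
y=Σ⁻¹𝟙 = [9.8311  9.6686  14.0494  19.2886  10.1082]
a=μᵀx=0.996391  b=𝟙ᵀx=6.951903  c=𝟙ᵀy=62.945885  D=ac−b²=14.389748
λ₁=(c·0.148−b)/D = (62.945885·0.148−6.951903)/14.389748 = 0.164290
λ₂=(a−b·0.148)/D = (0.996391−6.951903·0.148)/14.389748 = -0.002258
w* = 0.164290·x + -0.002258·y:
  w_0 = 0.164290·2.0910 + -0.002258·9.8311 = 0.3213  (Alcoa)
  w_1 = 0.164290·-0.1103 + -0.002258·9.6686 = -0.0400  (Kellogg)
  w_2 = 0.164290·1.8024 + -0.002258·14.0494 = 0.2644  (Walmart)
  w_3 = 0.164290·1.5435 + -0.002258·19.2886 = 0.2100  (Unilever)
  w_4 = 0.164290·1.6254 + -0.002258·10.1082 = 0.2442  (Exxon)
Σw_i=1.0000  μᵀw=0.1480
σ²=wᵀΣw=λ₁·μ_p+λ₂ = 0.164290·0.148 + -0.002258 = 0.022057 ≈ 0.0221


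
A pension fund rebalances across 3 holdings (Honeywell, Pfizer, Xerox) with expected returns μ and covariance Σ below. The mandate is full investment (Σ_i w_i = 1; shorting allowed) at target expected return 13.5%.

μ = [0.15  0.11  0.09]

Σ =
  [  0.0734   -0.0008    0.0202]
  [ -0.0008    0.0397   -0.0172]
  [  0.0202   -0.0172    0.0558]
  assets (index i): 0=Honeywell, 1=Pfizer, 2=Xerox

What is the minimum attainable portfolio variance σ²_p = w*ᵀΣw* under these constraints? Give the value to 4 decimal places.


p=Σ⁻¹μ = [1.4669  3.7729  2.2448]
q=Σ⁻¹𝟙 = [6.6166  36.9885  26.9274]
a=μᵀp=0.837096  b=𝟙ᵀp=7.484689  c=𝟙ᵀq=70.532479  D=ac−b²=3.021889
λ₁=(c·0.135−b)/D = (70.532479·0.135−7.484689)/3.021889 = 0.674146
λ₂=(a−b·0.135)/D = (0.837096−7.484689·0.135)/3.021889 = -0.057360
w* = 0.674146·p + -0.057360·q:
  w_0 = 0.674146·1.4669 + -0.057360·6.6166 = 0.6094  (Honeywell)
  w_1 = 0.674146·3.7729 + -0.057360·36.9885 = 0.4218  (Pfizer)
  w_2 = 0.674146·2.2448 + -0.057360·26.9274 = -0.0312  (Xerox)
Σw_i=1.0000  μᵀw=0.1350
σ²=wᵀΣw=λ₁·μ_p+λ₂ = 0.674146·0.135 + -0.057360 = 0.033649 ≈ 0.0336

0.0336


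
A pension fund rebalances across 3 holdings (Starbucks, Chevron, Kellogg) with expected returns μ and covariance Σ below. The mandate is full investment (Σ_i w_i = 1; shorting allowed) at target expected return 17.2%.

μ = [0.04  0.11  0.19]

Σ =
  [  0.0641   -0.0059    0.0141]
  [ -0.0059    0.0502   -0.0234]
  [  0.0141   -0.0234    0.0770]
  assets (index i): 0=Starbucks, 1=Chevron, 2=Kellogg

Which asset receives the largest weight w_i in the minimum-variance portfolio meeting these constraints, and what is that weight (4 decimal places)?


p=Σ⁻¹μ = [0.1870  3.8999  3.6184]
q=Σ⁻¹𝟙 = [14.0871  30.7887  19.7640]
a=μᵀp=1.123976  b=𝟙ᵀp=7.705394  c=𝟙ᵀq=64.639720  D=ac−b²=13.280420
λ₁=(c·0.172−b)/D = (64.639720·0.172−7.705394)/13.280420 = 0.256968
λ₂=(a−b·0.172)/D = (1.123976−7.705394·0.172)/13.280420 = -0.015162
w* = 0.256968·p + -0.015162·q:
  w_0 = 0.256968·0.1870 + -0.015162·14.0871 = -0.1655  (Starbucks)
  w_1 = 0.256968·3.8999 + -0.015162·30.7887 = 0.5353  (Chevron)
  w_2 = 0.256968·3.6184 + -0.015162·19.7640 = 0.6302  (Kellogg)
Σw_i=1.0000  μᵀw=0.1720
σ²=wᵀΣw=λ₁·μ_p+λ₂ = 0.256968·0.172 + -0.015162 = 0.029037 ≈ 0.0290

Kellogg (0.6302)


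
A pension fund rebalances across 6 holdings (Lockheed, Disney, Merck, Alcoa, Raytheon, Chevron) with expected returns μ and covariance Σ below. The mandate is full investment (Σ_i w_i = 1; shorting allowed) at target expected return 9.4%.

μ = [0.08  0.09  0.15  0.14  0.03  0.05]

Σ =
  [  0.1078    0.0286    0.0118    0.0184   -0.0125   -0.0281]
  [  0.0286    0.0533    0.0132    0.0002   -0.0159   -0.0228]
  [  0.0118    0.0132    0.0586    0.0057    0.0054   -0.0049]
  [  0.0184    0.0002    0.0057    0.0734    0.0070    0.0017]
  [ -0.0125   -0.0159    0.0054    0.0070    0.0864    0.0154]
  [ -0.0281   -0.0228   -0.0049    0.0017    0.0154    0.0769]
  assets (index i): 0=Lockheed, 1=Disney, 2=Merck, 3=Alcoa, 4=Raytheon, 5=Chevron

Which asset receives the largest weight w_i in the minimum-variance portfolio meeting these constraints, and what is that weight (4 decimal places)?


g=Σ⁻¹μ = [0.1322  1.6910  2.0784  1.6611  0.1889  1.2578]
h=Σ⁻¹𝟙 = [6.7572  25.2596  9.7312  9.4673  12.0905  20.9518]
a=μᵀg=0.775631  b=𝟙ᵀg=7.009344  c=𝟙ᵀh=84.257533  D=ac−b²=16.221863
λ₁=(c·0.094−b)/D = (84.257533·0.094−7.009344)/16.221863 = 0.056150
λ₂=(a−b·0.094)/D = (0.775631−7.009344·0.094)/16.221863 = 0.007197
w* = 0.056150·g + 0.007197·h:
  w_0 = 0.056150·0.1322 + 0.007197·6.7572 = 0.0561  (Lockheed)
  w_1 = 0.056150·1.6910 + 0.007197·25.2596 = 0.2768  (Disney)
  w_2 = 0.056150·2.0784 + 0.007197·9.7312 = 0.1867  (Merck)
  w_3 = 0.056150·1.6611 + 0.007197·9.4673 = 0.1614  (Alcoa)
  w_4 = 0.056150·0.1889 + 0.007197·12.0905 = 0.0976  (Raytheon)
  w_5 = 0.056150·1.2578 + 0.007197·20.9518 = 0.2214  (Chevron)
Σw_i=1.0000  μᵀw=0.0940
σ²=wᵀΣw=λ₁·μ_p+λ₂ = 0.056150·0.094 + 0.007197 = 0.012475 ≈ 0.0125

Disney (0.2768)


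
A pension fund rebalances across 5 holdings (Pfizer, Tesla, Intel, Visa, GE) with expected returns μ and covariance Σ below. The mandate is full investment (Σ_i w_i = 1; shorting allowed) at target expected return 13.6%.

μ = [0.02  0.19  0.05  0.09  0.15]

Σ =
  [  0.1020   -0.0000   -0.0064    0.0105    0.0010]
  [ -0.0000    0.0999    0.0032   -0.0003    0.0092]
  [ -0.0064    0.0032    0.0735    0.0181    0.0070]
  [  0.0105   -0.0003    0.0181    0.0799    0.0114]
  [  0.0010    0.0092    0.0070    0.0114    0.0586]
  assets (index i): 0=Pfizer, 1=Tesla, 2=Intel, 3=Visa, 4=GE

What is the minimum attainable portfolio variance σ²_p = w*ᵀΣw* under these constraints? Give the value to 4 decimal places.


0.0259

p=Σ⁻¹μ = [0.1107  1.7022  0.2259  0.7653  2.1147]
q=Σ⁻¹𝟙 = [9.6654  8.4865  11.1475  6.9128  12.8911]
a=μᵀp=0.723020  b=𝟙ᵀp=4.918942  c=𝟙ᵀq=49.103323  D=ac−b²=11.306720
λ₁=(c·0.136−b)/D = (49.103323·0.136−4.918942)/11.306720 = 0.155581
λ₂=(a−b·0.136)/D = (0.723020−4.918942·0.136)/11.306720 = 0.004780
w* = 0.155581·p + 0.004780·q:
  w_0 = 0.155581·0.1107 + 0.004780·9.6654 = 0.0634  (Pfizer)
  w_1 = 0.155581·1.7022 + 0.004780·8.4865 = 0.3054  (Tesla)
  w_2 = 0.155581·0.2259 + 0.004780·11.1475 = 0.0884  (Intel)
  w_3 = 0.155581·0.7653 + 0.004780·6.9128 = 0.1521  (Visa)
  w_4 = 0.155581·2.1147 + 0.004780·12.8911 = 0.3906  (GE)
Σw_i=1.0000  μᵀw=0.1360
σ²=wᵀΣw=λ₁·μ_p+λ₂ = 0.155581·0.136 + 0.004780 = 0.025939 ≈ 0.0259


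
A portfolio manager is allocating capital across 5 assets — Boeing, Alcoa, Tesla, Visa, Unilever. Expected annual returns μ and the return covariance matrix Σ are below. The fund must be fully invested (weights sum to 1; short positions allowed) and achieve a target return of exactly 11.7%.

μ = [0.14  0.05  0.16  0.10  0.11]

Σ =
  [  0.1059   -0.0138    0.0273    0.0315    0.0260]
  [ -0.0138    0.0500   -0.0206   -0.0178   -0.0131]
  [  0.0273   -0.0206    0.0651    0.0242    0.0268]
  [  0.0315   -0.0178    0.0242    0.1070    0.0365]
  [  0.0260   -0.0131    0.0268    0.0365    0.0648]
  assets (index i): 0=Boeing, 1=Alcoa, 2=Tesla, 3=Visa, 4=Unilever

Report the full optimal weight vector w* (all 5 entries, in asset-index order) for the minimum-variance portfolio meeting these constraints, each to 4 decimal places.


u=Σ⁻¹μ = [0.7300  2.5509  2.5566  0.3360  0.6737]
v=Σ⁻¹𝟙 = [5.1037  33.3241  17.6109  6.2198  9.3342]
a=μᵀu=0.746507  b=𝟙ᵀu=6.847212  c=𝟙ᵀv=71.592736  D=ac−b²=6.560185
λ₁=(c·0.117−b)/D = (71.592736·0.117−6.847212)/6.560185 = 0.233094
λ₂=(a−b·0.117)/D = (0.746507−6.847212·0.117)/6.560185 = -0.008325
w* = 0.233094·u + -0.008325·v:
  w_0 = 0.233094·0.7300 + -0.008325·5.1037 = 0.1277  (Boeing)
  w_1 = 0.233094·2.5509 + -0.008325·33.3241 = 0.3172  (Alcoa)
  w_2 = 0.233094·2.5566 + -0.008325·17.6109 = 0.4493  (Tesla)
  w_3 = 0.233094·0.3360 + -0.008325·6.2198 = 0.0265  (Visa)
  w_4 = 0.233094·0.6737 + -0.008325·9.3342 = 0.0793  (Unilever)
Σw_i=1.0000  μᵀw=0.1170
σ²=wᵀΣw=λ₁·μ_p+λ₂ = 0.233094·0.117 + -0.008325 = 0.018947 ≈ 0.0189

0.1277  0.3172  0.4493  0.0265  0.0793


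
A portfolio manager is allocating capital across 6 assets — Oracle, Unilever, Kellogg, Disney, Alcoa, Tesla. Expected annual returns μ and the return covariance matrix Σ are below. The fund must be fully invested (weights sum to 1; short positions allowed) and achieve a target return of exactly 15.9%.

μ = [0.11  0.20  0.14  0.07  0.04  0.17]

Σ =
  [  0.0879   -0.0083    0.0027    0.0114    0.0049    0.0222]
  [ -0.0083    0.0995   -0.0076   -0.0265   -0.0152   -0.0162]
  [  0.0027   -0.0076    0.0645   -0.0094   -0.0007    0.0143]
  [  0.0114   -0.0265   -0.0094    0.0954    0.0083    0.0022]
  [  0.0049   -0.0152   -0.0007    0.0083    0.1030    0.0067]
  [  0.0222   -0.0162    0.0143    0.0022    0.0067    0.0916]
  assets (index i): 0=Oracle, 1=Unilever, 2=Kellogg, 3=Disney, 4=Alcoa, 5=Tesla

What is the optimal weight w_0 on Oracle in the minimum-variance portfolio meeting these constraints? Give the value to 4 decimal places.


0.0560

p=Σ⁻¹μ = [0.7802  3.0639  2.3529  1.6330  0.5733  1.7602]
q=Σ⁻¹𝟙 = [7.9038  19.1942  17.9369  15.5295  10.4857  8.4559]
a=μᵀp=1.464481  b=𝟙ᵀp=10.163438  c=𝟙ᵀq=79.506137  D=ac−b²=13.139799
λ₁=(c·0.159−b)/D = (79.506137·0.159−10.163438)/13.139799 = 0.188590
λ₂=(a−b·0.159)/D = (1.464481−10.163438·0.159)/13.139799 = -0.011530
w* = 0.188590·p + -0.011530·q:
  w_0 = 0.188590·0.7802 + -0.011530·7.9038 = 0.0560  (Oracle)
  w_1 = 0.188590·3.0639 + -0.011530·19.1942 = 0.3565  (Unilever)
  w_2 = 0.188590·2.3529 + -0.011530·17.9369 = 0.2369  (Kellogg)
  w_3 = 0.188590·1.6330 + -0.011530·15.5295 = 0.1289  (Disney)
  w_4 = 0.188590·0.5733 + -0.011530·10.4857 = -0.0128  (Alcoa)
  w_5 = 0.188590·1.7602 + -0.011530·8.4559 = 0.2345  (Tesla)
Σw_i=1.0000  μᵀw=0.1590
σ²=wᵀΣw=λ₁·μ_p+λ₂ = 0.188590·0.159 + -0.011530 = 0.018456 ≈ 0.0185


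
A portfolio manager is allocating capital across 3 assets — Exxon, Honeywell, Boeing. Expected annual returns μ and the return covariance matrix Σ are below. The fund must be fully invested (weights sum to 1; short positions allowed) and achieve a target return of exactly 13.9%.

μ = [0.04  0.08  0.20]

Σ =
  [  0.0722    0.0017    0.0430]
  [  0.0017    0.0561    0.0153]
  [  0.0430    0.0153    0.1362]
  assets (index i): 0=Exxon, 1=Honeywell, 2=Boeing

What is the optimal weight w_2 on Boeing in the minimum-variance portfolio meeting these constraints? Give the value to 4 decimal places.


x=Σ⁻¹μ = [-0.3393  1.0384  1.4589]
y=Σ⁻¹𝟙 = [12.5827  17.0473  1.4546]
a=μᵀx=0.361282  b=𝟙ᵀx=2.158018  c=𝟙ᵀy=31.084625  D=ac−b²=6.573273
λ₁=(c·0.139−b)/D = (31.084625·0.139−2.158018)/6.573273 = 0.329021
λ₂=(a−b·0.139)/D = (0.361282−2.158018·0.139)/6.573273 = 0.009328
w* = 0.329021·x + 0.009328·y:
  w_0 = 0.329021·-0.3393 + 0.009328·12.5827 = 0.0057  (Exxon)
  w_1 = 0.329021·1.0384 + 0.009328·17.0473 = 0.5007  (Honeywell)
  w_2 = 0.329021·1.4589 + 0.009328·1.4546 = 0.4936  (Boeing)
Σw_i=1.0000  μᵀw=0.1390
σ²=wᵀΣw=λ₁·μ_p+λ₂ = 0.329021·0.139 + 0.009328 = 0.055062 ≈ 0.0551

0.4936


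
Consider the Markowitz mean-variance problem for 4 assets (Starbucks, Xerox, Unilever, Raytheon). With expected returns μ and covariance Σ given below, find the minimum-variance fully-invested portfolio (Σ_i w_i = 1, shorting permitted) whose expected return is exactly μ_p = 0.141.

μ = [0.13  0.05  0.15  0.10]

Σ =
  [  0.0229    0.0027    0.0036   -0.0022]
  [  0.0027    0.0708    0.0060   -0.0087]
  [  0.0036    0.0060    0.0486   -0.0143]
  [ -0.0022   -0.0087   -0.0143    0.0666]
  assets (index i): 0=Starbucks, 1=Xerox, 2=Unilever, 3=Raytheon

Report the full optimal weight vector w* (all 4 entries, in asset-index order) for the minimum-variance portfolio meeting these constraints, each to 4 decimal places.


0.5385  -0.1075  0.3895  0.1795

u=Σ⁻¹μ = [5.3251  0.5220  3.3530  2.4655]
v=Σ⁻¹𝟙 = [40.7254  13.4755  22.6591  22.9859]
a=μᵀu=1.467857  b=𝟙ᵀu=11.665533  c=𝟙ᵀv=99.845879  D=ac−b²=10.474793
λ₁=(c·0.141−b)/D = (99.845879·0.141−11.665533)/10.474793 = 0.230337
λ₂=(a−b·0.141)/D = (1.467857−11.665533·0.141)/10.474793 = -0.016896
w* = 0.230337·u + -0.016896·v:
  w_0 = 0.230337·5.3251 + -0.016896·40.7254 = 0.5385  (Starbucks)
  w_1 = 0.230337·0.5220 + -0.016896·13.4755 = -0.1075  (Xerox)
  w_2 = 0.230337·3.3530 + -0.016896·22.6591 = 0.3895  (Unilever)
  w_3 = 0.230337·2.4655 + -0.016896·22.9859 = 0.1795  (Raytheon)
Σw_i=1.0000  μᵀw=0.1410
σ²=wᵀΣw=λ₁·μ_p+λ₂ = 0.230337·0.141 + -0.016896 = 0.015581 ≈ 0.0156


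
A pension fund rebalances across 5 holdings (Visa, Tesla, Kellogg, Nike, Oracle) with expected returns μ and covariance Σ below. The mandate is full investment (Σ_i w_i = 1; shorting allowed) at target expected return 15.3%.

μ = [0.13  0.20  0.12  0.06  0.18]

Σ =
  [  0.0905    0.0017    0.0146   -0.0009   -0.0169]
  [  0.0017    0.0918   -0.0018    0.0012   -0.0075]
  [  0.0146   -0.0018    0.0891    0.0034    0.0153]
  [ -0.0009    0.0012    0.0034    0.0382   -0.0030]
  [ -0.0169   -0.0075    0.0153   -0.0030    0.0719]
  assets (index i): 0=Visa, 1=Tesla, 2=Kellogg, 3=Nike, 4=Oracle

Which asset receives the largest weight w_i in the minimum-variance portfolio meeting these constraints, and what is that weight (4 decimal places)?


u=Σ⁻¹μ = [1.9275  2.3890  0.4665  1.7492  3.1794]
v=Σ⁻¹𝟙 = [13.7315  11.8892  5.0115  27.1303  18.4415]
a=μᵀu=1.461601  b=𝟙ᵀu=9.711614  c=𝟙ᵀv=76.204033  D=ac−b²=17.064439
λ₁=(c·0.153−b)/D = (76.204033·0.153−9.711614)/17.064439 = 0.114132
λ₂=(a−b·0.153)/D = (1.461601−9.711614·0.153)/17.064439 = -0.001423
w* = 0.114132·u + -0.001423·v:
  w_0 = 0.114132·1.9275 + -0.001423·13.7315 = 0.2004  (Visa)
  w_1 = 0.114132·2.3890 + -0.001423·11.8892 = 0.2557  (Tesla)
  w_2 = 0.114132·0.4665 + -0.001423·5.0115 = 0.0461  (Kellogg)
  w_3 = 0.114132·1.7492 + -0.001423·27.1303 = 0.1610  (Nike)
  w_4 = 0.114132·3.1794 + -0.001423·18.4415 = 0.3366  (Oracle)
Σw_i=1.0000  μᵀw=0.1530
σ²=wᵀΣw=λ₁·μ_p+λ₂ = 0.114132·0.153 + -0.001423 = 0.016040 ≈ 0.0160

Oracle (0.3366)


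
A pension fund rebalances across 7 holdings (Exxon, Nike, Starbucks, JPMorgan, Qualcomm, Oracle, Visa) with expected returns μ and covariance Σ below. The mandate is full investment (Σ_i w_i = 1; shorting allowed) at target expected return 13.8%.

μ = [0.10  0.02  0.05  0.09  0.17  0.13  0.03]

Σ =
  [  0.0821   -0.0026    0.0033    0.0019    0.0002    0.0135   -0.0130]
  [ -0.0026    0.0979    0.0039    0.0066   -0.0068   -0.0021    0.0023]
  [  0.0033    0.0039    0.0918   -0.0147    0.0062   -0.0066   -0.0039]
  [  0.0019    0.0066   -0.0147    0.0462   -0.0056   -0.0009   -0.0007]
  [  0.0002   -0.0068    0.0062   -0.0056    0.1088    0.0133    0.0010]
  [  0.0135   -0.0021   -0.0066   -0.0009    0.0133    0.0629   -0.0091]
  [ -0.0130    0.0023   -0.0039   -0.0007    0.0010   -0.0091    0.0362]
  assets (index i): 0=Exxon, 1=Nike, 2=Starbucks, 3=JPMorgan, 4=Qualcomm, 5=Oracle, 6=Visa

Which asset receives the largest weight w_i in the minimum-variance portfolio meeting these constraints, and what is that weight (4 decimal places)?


JPMorgan (0.3438)

g=Σ⁻¹μ = [1.0889  0.1231  1.0156  2.4418  1.3809  1.9501  1.8206]
h=Σ⁻¹𝟙 = [14.1240  8.0896  16.9570  27.1695  7.3686  19.4200  39.2130]
a=μᵀg=0.924769  b=𝟙ᵀg=9.820945  c=𝟙ᵀh=132.341636  D=ac−b²=25.934489
λ₁=(c·0.138−b)/D = (132.341636·0.138−9.820945)/25.934489 = 0.325520
λ₂=(a−b·0.138)/D = (0.924769−9.820945·0.138)/25.934489 = -0.016600
w* = 0.325520·g + -0.016600·h:
  w_0 = 0.325520·1.0889 + -0.016600·14.1240 = 0.1200  (Exxon)
  w_1 = 0.325520·0.1231 + -0.016600·8.0896 = -0.0942  (Nike)
  w_2 = 0.325520·1.0156 + -0.016600·16.9570 = 0.0491  (Starbucks)
  w_3 = 0.325520·2.4418 + -0.016600·27.1695 = 0.3438  (JPMorgan)
  w_4 = 0.325520·1.3809 + -0.016600·7.3686 = 0.3272  (Qualcomm)
  w_5 = 0.325520·1.9501 + -0.016600·19.4200 = 0.3124  (Oracle)
  w_6 = 0.325520·1.8206 + -0.016600·39.2130 = -0.0583  (Visa)
Σw_i=1.0000  μᵀw=0.1380
σ²=wᵀΣw=λ₁·μ_p+λ₂ = 0.325520·0.138 + -0.016600 = 0.028321 ≈ 0.0283


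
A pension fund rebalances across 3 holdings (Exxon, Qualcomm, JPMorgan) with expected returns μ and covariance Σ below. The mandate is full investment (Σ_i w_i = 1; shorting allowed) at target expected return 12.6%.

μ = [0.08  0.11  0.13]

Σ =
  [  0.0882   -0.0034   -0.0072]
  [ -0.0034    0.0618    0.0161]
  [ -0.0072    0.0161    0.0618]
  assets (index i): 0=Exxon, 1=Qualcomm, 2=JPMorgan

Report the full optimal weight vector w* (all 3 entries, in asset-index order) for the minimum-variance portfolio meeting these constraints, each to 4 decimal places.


g=Σ⁻¹μ = [1.1127  1.3511  1.8812]
h=Σ⁻¹𝟙 = [13.0103  13.1812  14.2631]
a=μᵀg=0.482189  b=𝟙ᵀg=4.344957  c=𝟙ᵀh=40.454599  D=ac−b²=0.628119
λ₁=(c·0.126−b)/D = (40.454599·0.126−4.344957)/0.628119 = 1.197739
λ₂=(a−b·0.126)/D = (0.482189−4.344957·0.126)/0.628119 = -0.103922
w* = 1.197739·g + -0.103922·h:
  w_0 = 1.197739·1.1127 + -0.103922·13.0103 = -0.0194  (Exxon)
  w_1 = 1.197739·1.3511 + -0.103922·13.1812 = 0.2484  (Qualcomm)
  w_2 = 1.197739·1.8812 + -0.103922·14.2631 = 0.7710  (JPMorgan)
Σw_i=1.0000  μᵀw=0.1260
σ²=wᵀΣw=λ₁·μ_p+λ₂ = 1.197739·0.126 + -0.103922 = 0.046993 ≈ 0.0470

-0.0194  0.2484  0.7710


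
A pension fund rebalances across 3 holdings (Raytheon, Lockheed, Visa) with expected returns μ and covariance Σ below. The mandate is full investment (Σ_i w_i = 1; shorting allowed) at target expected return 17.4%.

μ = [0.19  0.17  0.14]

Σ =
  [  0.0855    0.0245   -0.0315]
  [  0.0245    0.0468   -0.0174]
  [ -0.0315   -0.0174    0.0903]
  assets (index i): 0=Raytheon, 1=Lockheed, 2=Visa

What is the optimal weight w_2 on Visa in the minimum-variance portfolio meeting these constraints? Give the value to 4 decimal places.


0.1850

p=Σ⁻¹μ = [2.3283  3.5461  3.0459]
q=Σ⁻¹𝟙 = [12.6384  22.0903  19.7395]
a=μᵀp=1.471621  b=𝟙ᵀp=8.920188  c=𝟙ᵀq=54.468272  D=ac−b²=0.586912
λ₁=(c·0.174−b)/D = (54.468272·0.174−8.920188)/0.586912 = 0.949531
λ₂=(a−b·0.174)/D = (1.471621−8.920188·0.174)/0.586912 = -0.137144
w* = 0.949531·p + -0.137144·q:
  w_0 = 0.949531·2.3283 + -0.137144·12.6384 = 0.4775  (Raytheon)
  w_1 = 0.949531·3.5461 + -0.137144·22.0903 = 0.3375  (Lockheed)
  w_2 = 0.949531·3.0459 + -0.137144·19.7395 = 0.1850  (Visa)
Σw_i=1.0000  μᵀw=0.1740
σ²=wᵀΣw=λ₁·μ_p+λ₂ = 0.949531·0.174 + -0.137144 = 0.028074 ≈ 0.0281


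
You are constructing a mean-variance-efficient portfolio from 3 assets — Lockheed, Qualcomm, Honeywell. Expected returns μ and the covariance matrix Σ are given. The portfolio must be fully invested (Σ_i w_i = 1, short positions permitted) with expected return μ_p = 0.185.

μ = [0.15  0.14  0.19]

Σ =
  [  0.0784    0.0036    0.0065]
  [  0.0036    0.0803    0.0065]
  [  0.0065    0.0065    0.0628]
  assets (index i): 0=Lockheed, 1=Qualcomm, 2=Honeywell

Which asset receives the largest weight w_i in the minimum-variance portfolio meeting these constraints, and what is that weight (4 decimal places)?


Honeywell (0.8741)

x=Σ⁻¹μ = [1.6222  1.4516  2.7073]
y=Σ⁻¹𝟙 = [11.1253  10.8497  13.6491]
a=μᵀx=0.960939  b=𝟙ᵀx=5.781075  c=𝟙ᵀy=35.624057  D=ac−b²=0.811709
λ₁=(c·0.185−b)/D = (35.624057·0.185−5.781075)/0.811709 = 0.997125
λ₂=(a−b·0.185)/D = (0.960939−5.781075·0.185)/0.811709 = -0.133743
w* = 0.997125·x + -0.133743·y:
  w_0 = 0.997125·1.6222 + -0.133743·11.1253 = 0.1296  (Lockheed)
  w_1 = 0.997125·1.4516 + -0.133743·10.8497 = -0.0037  (Qualcomm)
  w_2 = 0.997125·2.7073 + -0.133743·13.6491 = 0.8741  (Honeywell)
Σw_i=1.0000  μᵀw=0.1850
σ²=wᵀΣw=λ₁·μ_p+λ₂ = 0.997125·0.185 + -0.133743 = 0.050726 ≈ 0.0507


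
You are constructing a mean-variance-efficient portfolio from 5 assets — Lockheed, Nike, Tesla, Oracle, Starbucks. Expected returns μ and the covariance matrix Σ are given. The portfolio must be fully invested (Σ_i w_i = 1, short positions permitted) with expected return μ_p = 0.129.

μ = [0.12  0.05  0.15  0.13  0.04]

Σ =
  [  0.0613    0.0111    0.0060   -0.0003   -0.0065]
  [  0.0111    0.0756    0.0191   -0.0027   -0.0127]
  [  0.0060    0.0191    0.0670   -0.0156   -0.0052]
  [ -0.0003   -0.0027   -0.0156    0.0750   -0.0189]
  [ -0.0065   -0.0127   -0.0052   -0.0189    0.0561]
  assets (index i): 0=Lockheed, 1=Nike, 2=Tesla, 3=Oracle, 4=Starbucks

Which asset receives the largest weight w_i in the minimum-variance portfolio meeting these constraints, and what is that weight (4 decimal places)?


x=Σ⁻¹μ = [1.9006  0.1294  2.8783  2.9003  2.2064]
y=Σ⁻¹𝟙 = [15.8298  12.7034  18.5084  26.0243  33.0184]
a=μᵀx=1.131571  b=𝟙ᵀx=10.014907  c=𝟙ᵀy=106.084347  D=ac−b²=19.743579
λ₁=(c·0.129−b)/D = (106.084347·0.129−10.014907)/19.743579 = 0.185882
λ₂=(a−b·0.129)/D = (1.131571−10.014907·0.129)/19.743579 = -0.008122
w* = 0.185882·x + -0.008122·y:
  w_0 = 0.185882·1.9006 + -0.008122·15.8298 = 0.2247  (Lockheed)
  w_1 = 0.185882·0.1294 + -0.008122·12.7034 = -0.0791  (Nike)
  w_2 = 0.185882·2.8783 + -0.008122·18.5084 = 0.3847  (Tesla)
  w_3 = 0.185882·2.9003 + -0.008122·26.0243 = 0.3277  (Oracle)
  w_4 = 0.185882·2.2064 + -0.008122·33.0184 = 0.1420  (Starbucks)
Σw_i=1.0000  μᵀw=0.1290
σ²=wᵀΣw=λ₁·μ_p+λ₂ = 0.185882·0.129 + -0.008122 = 0.015857 ≈ 0.0159

Tesla (0.3847)


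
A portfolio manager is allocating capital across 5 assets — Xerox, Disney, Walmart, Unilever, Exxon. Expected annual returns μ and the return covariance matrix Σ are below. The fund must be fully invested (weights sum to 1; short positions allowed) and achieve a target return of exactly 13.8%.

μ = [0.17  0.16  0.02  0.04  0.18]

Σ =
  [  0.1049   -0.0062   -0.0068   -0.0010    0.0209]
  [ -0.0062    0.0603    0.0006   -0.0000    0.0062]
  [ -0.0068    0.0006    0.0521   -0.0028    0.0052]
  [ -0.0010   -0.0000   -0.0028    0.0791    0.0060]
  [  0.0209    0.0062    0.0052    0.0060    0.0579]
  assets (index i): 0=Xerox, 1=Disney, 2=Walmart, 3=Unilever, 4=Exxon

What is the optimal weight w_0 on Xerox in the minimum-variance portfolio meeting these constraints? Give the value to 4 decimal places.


0.1806

x=Σ⁻¹μ = [1.3404  2.5530  0.3207  0.3606  2.2854]
y=Σ⁻¹𝟙 = [10.2114  16.5412  20.1598  12.8270  8.6741]
a=μᵀx=1.068565  b=𝟙ᵀx=6.860158  c=𝟙ᵀy=68.413520  D=ac−b²=26.042492
λ₁=(c·0.138−b)/D = (68.413520·0.138−6.860158)/26.042492 = 0.099104
λ₂=(a−b·0.138)/D = (1.068565−6.860158·0.138)/26.042492 = 0.004679
w* = 0.099104·x + 0.004679·y:
  w_0 = 0.099104·1.3404 + 0.004679·10.2114 = 0.1806  (Xerox)
  w_1 = 0.099104·2.5530 + 0.004679·16.5412 = 0.3304  (Disney)
  w_2 = 0.099104·0.3207 + 0.004679·20.1598 = 0.1261  (Walmart)
  w_3 = 0.099104·0.3606 + 0.004679·12.8270 = 0.0958  (Unilever)
  w_4 = 0.099104·2.2854 + 0.004679·8.6741 = 0.2671  (Exxon)
Σw_i=1.0000  μᵀw=0.1380
σ²=wᵀΣw=λ₁·μ_p+λ₂ = 0.099104·0.138 + 0.004679 = 0.018356 ≈ 0.0184


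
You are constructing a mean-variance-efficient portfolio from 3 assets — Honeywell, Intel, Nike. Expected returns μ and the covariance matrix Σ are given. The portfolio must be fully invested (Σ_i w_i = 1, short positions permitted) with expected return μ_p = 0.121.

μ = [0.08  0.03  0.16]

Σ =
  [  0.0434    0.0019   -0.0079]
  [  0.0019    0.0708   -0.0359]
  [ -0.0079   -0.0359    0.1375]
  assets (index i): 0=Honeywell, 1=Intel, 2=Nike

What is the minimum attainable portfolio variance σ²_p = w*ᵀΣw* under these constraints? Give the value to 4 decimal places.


p=Σ⁻¹μ = [2.0813  1.1740  1.5897]
q=Σ⁻¹𝟙 = [24.7008  20.5954  14.0692]
a=μᵀp=0.456079  b=𝟙ᵀp=4.844992  c=𝟙ᵀq=59.365331  D=ac−b²=3.601355
λ₁=(c·0.121−b)/D = (59.365331·0.121−4.844992)/3.601355 = 0.649259
λ₂=(a−b·0.121)/D = (0.456079−4.844992·0.121)/3.601355 = -0.036143
w* = 0.649259·p + -0.036143·q:
  w_0 = 0.649259·2.0813 + -0.036143·24.7008 = 0.4585  (Honeywell)
  w_1 = 0.649259·1.1740 + -0.036143·20.5954 = 0.0178  (Intel)
  w_2 = 0.649259·1.5897 + -0.036143·14.0692 = 0.5236  (Nike)
Σw_i=1.0000  μᵀw=0.1210
σ²=wᵀΣw=λ₁·μ_p+λ₂ = 0.649259·0.121 + -0.036143 = 0.042417 ≈ 0.0424

0.0424


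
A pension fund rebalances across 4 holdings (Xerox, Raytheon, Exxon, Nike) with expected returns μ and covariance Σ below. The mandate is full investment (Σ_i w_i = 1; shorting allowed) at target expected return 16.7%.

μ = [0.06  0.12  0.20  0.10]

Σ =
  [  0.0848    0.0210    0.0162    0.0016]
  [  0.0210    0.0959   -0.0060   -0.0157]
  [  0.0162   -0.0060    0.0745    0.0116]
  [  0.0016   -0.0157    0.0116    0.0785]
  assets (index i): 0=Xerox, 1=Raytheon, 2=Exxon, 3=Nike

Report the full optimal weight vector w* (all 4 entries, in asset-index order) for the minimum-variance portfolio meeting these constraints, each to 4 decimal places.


-0.0962  0.3227  0.5670  0.2065

p=Σ⁻¹μ = [-0.2417  1.6712  2.6823  1.2167]
q=Σ⁻¹𝟙 = [6.5227  11.8690  10.8782  13.3722]
a=μᵀp=0.844170  b=𝟙ᵀp=5.328510  c=𝟙ᵀq=42.642171  D=ac−b²=7.604238
λ₁=(c·0.167−b)/D = (42.642171·0.167−5.328510)/7.604238 = 0.235754
λ₂=(a−b·0.167)/D = (0.844170−5.328510·0.167)/7.604238 = -0.006009
w* = 0.235754·p + -0.006009·q:
  w_0 = 0.235754·-0.2417 + -0.006009·6.5227 = -0.0962  (Xerox)
  w_1 = 0.235754·1.6712 + -0.006009·11.8690 = 0.3227  (Raytheon)
  w_2 = 0.235754·2.6823 + -0.006009·10.8782 = 0.5670  (Exxon)
  w_3 = 0.235754·1.2167 + -0.006009·13.3722 = 0.2065  (Nike)
Σw_i=1.0000  μᵀw=0.1670
σ²=wᵀΣw=λ₁·μ_p+λ₂ = 0.235754·0.167 + -0.006009 = 0.033362 ≈ 0.0334
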